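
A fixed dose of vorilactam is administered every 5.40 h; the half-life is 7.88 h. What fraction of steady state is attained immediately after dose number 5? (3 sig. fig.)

0.907

k = ln 2 / 7.88 = 0.08796 h⁻¹
f_n = 1 − e^(−nkτ) = 1 − e^(−5 × 0.08796 × 5.40) = 1 − e^(−2.375) = 1 − 0.09301 ≈ 0.907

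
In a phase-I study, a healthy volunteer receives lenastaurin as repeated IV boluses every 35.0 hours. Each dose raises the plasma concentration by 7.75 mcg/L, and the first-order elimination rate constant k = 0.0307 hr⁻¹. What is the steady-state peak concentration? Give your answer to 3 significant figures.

Fraction remaining after one interval: e^(−kτ) = e^(−0.03070 × 35.0) = 0.3415
R = 1 / (1 − 0.3415) = 1.519
Css,max = 7.75 × 1.519 ≈ 11.8 mcg/L

11.8 mcg/L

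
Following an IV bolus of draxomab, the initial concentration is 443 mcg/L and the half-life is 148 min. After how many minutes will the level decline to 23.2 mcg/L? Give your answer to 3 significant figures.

k = ln 2 / 148 = 0.004683 min⁻¹
C(t) = C₀ e^(−kt)  ⇒  t = ln(C₀/C) / k
t = ln(443/23.2) / 0.004683 = 2.949 / 0.004683 ≈ 630 minutes

630 minutes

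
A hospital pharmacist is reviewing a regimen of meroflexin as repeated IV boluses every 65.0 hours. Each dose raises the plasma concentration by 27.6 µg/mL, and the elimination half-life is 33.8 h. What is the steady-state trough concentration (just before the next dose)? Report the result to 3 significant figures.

9.88 µg/mL

k = ln 2 / 33.8 = 0.02051 h⁻¹
Fraction remaining after one interval: e^(−kτ) = e^(−0.02051 × 65.0) = 0.2637
R = 1 / (1 − 0.2637) = 1.358
Css,max = 27.6 × 1.358 = 37.48 µg/mL
Css,min = Css,max × e^(−kτ) = 37.48 × 0.2637 ≈ 9.88 µg/mL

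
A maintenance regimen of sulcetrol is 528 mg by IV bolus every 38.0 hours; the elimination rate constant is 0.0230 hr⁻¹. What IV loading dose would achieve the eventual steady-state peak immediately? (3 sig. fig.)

Accumulation ratio R = 1 / (1 − e^(−kτ)) = 1 / (1 − e^(−0.02300×38.0)) = 1 / (1 − 0.4173) = 1.716
Loading dose = maintenance dose × R = 528 × 1.716 ≈ 906 mg

906 mg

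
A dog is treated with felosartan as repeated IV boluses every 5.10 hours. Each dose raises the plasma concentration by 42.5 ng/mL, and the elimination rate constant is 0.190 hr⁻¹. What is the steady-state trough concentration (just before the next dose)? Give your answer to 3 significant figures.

Fraction remaining after one interval: e^(−kτ) = e^(−0.1900 × 5.10) = 0.3795
R = 1 / (1 − 0.3795) = 1.612
Css,max = 42.5 × 1.612 = 68.49 ng/mL
Css,min = Css,max × e^(−kτ) = 68.49 × 0.3795 ≈ 26.0 ng/mL

26.0 ng/mL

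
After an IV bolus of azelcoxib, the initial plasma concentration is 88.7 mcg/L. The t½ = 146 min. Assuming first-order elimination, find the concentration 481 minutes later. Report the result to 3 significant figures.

9.04 mcg/L

k = ln 2 / 146 = 0.004748 min⁻¹
C(t) = C₀ e^(−kt) = 88.7 × e^(−0.004748 × 481) = 88.7 × e^(−2.284) = 88.7 × 0.1019 ≈ 9.04 mcg/L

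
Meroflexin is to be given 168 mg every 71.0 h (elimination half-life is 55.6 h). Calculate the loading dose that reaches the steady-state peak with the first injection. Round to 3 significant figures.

286 mg

k = ln 2 / 55.6 = 0.01247 h⁻¹
Accumulation ratio R = 1 / (1 − e^(−kτ)) = 1 / (1 − e^(−0.01247×71.0)) = 1 / (1 − 0.4127) = 1.703
Loading dose = maintenance dose × R = 168 × 1.703 ≈ 286 mg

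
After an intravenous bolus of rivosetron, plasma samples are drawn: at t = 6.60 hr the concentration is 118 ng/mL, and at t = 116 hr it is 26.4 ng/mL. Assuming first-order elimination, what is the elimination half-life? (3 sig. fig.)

k = ln(C₁/C₂) / (t₂ − t₁) = ln(118/26.4) / (116 − 6.60)
  = 1.497 / 109.4 = 0.01369 hr⁻¹
t½ = ln 2 / k = ln 2 / 0.01369 ≈ 50.6 hours

50.6 hours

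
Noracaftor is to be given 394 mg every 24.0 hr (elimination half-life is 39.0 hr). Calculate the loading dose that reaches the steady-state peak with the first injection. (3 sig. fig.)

1130 mg

k = ln 2 / 39.0 = 0.01777 hr⁻¹
Accumulation ratio R = 1 / (1 − e^(−kτ)) = 1 / (1 − e^(−0.01777×24.0)) = 1 / (1 − 0.6528) = 2.880
Loading dose = maintenance dose × R = 394 × 2.880 ≈ 1130 mg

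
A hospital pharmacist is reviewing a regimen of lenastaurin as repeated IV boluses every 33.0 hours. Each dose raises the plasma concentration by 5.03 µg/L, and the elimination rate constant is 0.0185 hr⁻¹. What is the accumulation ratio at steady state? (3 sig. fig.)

Fraction remaining after one interval: e^(−kτ) = e^(−0.01850 × 33.0) = 0.5431
R = 1 / (1 − 0.5431) = 1 / 0.4569 ≈ 2.19

2.19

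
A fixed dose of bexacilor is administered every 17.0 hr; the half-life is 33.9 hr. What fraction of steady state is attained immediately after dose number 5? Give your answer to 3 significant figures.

k = ln 2 / 33.9 = 0.02045 hr⁻¹
f_n = 1 − e^(−nkτ) = 1 − e^(−5 × 0.02045 × 17.0) = 1 − e^(−1.738) = 1 − 0.1759 ≈ 0.824

0.824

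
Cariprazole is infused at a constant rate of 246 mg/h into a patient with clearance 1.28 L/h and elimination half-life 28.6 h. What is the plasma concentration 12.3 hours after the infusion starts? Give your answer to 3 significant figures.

Css = rate / CL = 246 / 1.28 = 192.2 mg/L
k = ln 2 / 28.6 = 0.02424 h⁻¹
C(t) = Css (1 − e^(−kt)) = 192.2 × (1 − e^(−0.2981)) = 192.2 × 0.2578 ≈ 49.5 mg/L

49.5 mg/L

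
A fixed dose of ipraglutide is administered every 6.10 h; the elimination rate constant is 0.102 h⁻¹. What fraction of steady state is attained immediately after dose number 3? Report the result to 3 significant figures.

0.845

f_n = 1 − e^(−nkτ) = 1 − e^(−3 × 0.1020 × 6.10) = 1 − e^(−1.867) = 1 − 0.1546 ≈ 0.845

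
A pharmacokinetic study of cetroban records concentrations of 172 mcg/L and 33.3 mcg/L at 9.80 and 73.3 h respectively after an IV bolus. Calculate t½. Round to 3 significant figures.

k = ln(C₁/C₂) / (t₂ − t₁) = ln(172/33.3) / (73.3 − 9.80)
  = 1.642 / 63.50 = 0.02586 h⁻¹
t½ = ln 2 / k = ln 2 / 0.02586 ≈ 26.8 hours

26.8 hours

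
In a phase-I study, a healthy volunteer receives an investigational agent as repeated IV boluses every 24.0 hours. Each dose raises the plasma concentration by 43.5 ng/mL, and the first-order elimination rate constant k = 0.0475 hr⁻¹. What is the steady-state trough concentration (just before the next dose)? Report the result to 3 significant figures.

20.5 ng/mL

Fraction remaining after one interval: e^(−kτ) = e^(−0.04750 × 24.0) = 0.3198
R = 1 / (1 − 0.3198) = 1.470
Css,max = 43.5 × 1.470 = 63.95 ng/mL
Css,min = Css,max × e^(−kτ) = 63.95 × 0.3198 ≈ 20.5 ng/mL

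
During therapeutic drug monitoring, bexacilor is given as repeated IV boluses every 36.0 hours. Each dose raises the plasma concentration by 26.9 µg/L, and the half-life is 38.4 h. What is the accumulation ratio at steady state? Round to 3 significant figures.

k = ln 2 / 38.4 = 0.01805 h⁻¹
Fraction remaining after one interval: e^(−kτ) = e^(−0.01805 × 36.0) = 0.5221
R = 1 / (1 − 0.5221) = 1 / 0.4779 ≈ 2.09

2.09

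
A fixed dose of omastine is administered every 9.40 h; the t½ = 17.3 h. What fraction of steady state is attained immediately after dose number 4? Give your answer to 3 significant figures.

0.778

k = ln 2 / 17.3 = 0.04007 h⁻¹
f_n = 1 − e^(−nkτ) = 1 − e^(−4 × 0.04007 × 9.40) = 1 − e^(−1.506) = 1 − 0.2217 ≈ 0.778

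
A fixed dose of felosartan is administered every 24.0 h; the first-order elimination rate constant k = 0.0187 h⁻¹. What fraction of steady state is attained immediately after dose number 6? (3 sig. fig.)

f_n = 1 − e^(−nkτ) = 1 − e^(−6 × 0.01870 × 24.0) = 1 − e^(−2.693) = 1 − 0.06769 ≈ 0.932

0.932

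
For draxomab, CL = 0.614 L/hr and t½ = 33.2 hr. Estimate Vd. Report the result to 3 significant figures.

k = ln 2 / t½ = ln 2 / 33.2 = 0.02088 hr⁻¹
V = CL / k = 0.614 / 0.02088 ≈ 29.4 L

29.4 L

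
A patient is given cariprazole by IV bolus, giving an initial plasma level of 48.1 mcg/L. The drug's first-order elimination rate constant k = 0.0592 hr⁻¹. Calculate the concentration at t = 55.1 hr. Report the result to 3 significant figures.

1.84 mcg/L

C(t) = C₀ e^(−kt) = 48.1 × e^(−0.05920 × 55.1) = 48.1 × e^(−3.262) = 48.1 × 0.03831 ≈ 1.84 mcg/L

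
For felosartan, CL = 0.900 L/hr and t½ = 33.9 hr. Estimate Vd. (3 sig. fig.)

44.0 L

k = ln 2 / t½ = ln 2 / 33.9 = 0.02045 hr⁻¹
V = CL / k = 0.900 / 0.02045 ≈ 44.0 L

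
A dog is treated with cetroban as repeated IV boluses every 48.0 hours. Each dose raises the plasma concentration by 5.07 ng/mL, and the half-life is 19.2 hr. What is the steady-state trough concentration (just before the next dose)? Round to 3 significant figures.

1.09 ng/mL

k = ln 2 / 19.2 = 0.03610 hr⁻¹
Fraction remaining after one interval: e^(−kτ) = e^(−0.03610 × 48.0) = 0.1768
R = 1 / (1 − 0.1768) = 1.215
Css,max = 5.07 × 1.215 = 6.159 ng/mL
Css,min = Css,max × e^(−kτ) = 6.159 × 0.1768 ≈ 1.09 ng/mL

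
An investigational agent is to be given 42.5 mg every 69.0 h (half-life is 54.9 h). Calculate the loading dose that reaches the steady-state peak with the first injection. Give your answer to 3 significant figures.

k = ln 2 / 54.9 = 0.01263 h⁻¹
Accumulation ratio R = 1 / (1 − e^(−kτ)) = 1 / (1 − e^(−0.01263×69.0)) = 1 / (1 − 0.4185) = 1.720
Loading dose = maintenance dose × R = 42.5 × 1.720 ≈ 73.1 mg

73.1 mg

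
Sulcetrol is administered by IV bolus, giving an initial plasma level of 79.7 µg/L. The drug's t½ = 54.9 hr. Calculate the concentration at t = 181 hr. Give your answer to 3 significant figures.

k = ln 2 / 54.9 = 0.01263 hr⁻¹
C(t) = C₀ e^(−kt) = 79.7 × e^(−0.01263 × 181) = 79.7 × e^(−2.285) = 79.7 × 0.1017 ≈ 8.11 µg/L

8.11 µg/L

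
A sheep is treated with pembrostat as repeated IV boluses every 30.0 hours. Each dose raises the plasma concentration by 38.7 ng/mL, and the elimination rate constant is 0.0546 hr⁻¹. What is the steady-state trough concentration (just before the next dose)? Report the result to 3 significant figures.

9.34 ng/mL

Fraction remaining after one interval: e^(−kτ) = e^(−0.05460 × 30.0) = 0.1944
R = 1 / (1 − 0.1944) = 1.241
Css,max = 38.7 × 1.241 = 48.04 ng/mL
Css,min = Css,max × e^(−kτ) = 48.04 × 0.1944 ≈ 9.34 ng/mL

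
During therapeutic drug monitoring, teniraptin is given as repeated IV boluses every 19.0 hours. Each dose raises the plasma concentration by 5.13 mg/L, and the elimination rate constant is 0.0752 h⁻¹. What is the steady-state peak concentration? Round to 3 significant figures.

Fraction remaining after one interval: e^(−kτ) = e^(−0.07520 × 19.0) = 0.2396
R = 1 / (1 − 0.2396) = 1.315
Css,max = 5.13 × 1.315 ≈ 6.75 mg/L

6.75 mg/L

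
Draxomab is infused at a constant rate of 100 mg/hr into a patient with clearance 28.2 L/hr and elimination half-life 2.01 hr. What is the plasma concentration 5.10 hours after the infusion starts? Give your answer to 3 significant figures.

Css = rate / CL = 100 / 28.2 = 3.546 µg/mL
k = ln 2 / 2.01 = 0.3448 hr⁻¹
C(t) = Css (1 − e^(−kt)) = 3.546 × (1 − e^(−1.759)) = 3.546 × 0.8277 ≈ 2.94 µg/mL

2.94 µg/mL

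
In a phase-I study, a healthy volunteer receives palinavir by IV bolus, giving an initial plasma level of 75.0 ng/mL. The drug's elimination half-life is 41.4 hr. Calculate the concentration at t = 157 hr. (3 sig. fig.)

5.41 ng/mL

k = ln 2 / 41.4 = 0.01674 hr⁻¹
C(t) = C₀ e^(−kt) = 75.0 × e^(−0.01674 × 157) = 75.0 × e^(−2.629) = 75.0 × 0.07218 ≈ 5.41 ng/mL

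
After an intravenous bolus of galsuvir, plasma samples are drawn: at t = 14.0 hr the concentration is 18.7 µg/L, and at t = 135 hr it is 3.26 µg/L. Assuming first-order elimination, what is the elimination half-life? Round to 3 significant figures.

k = ln(C₁/C₂) / (t₂ − t₁) = ln(18.7/3.26) / (135 − 14.0)
  = 1.747 / 121.0 = 0.01444 hr⁻¹
t½ = ln 2 / k = ln 2 / 0.01444 ≈ 48.0 hours

48.0 hours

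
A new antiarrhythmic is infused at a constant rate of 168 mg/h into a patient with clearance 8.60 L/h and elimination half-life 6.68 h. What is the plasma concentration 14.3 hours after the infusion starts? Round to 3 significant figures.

15.1 µg/mL

Css = rate / CL = 168 / 8.60 = 19.53 µg/mL
k = ln 2 / 6.68 = 0.1038 h⁻¹
C(t) = Css (1 − e^(−kt)) = 19.53 × (1 − e^(−1.484)) = 19.53 × 0.7732 ≈ 15.1 µg/mL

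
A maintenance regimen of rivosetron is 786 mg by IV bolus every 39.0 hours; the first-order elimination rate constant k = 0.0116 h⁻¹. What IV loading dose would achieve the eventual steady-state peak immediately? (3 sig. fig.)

Accumulation ratio R = 1 / (1 − e^(−kτ)) = 1 / (1 − e^(−0.01160×39.0)) = 1 / (1 − 0.6361) = 2.748
Loading dose = maintenance dose × R = 786 × 2.748 ≈ 2160 mg

2160 mg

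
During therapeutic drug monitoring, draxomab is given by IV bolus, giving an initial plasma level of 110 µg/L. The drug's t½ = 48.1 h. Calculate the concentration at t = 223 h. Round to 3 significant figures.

k = ln 2 / 48.1 = 0.01441 h⁻¹
223 h is 4.636 half-lives, so C = 110 × (1/2)^4.636 = 110 × 0.04021 ≈ 4.42 µg/L

4.42 µg/L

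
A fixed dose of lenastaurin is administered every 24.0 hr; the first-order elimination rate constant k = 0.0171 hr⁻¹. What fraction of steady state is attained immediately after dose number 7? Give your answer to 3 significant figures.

f_n = 1 − e^(−nkτ) = 1 − e^(−7 × 0.01710 × 24.0) = 1 − e^(−2.873) = 1 − 0.05654 ≈ 0.943

0.943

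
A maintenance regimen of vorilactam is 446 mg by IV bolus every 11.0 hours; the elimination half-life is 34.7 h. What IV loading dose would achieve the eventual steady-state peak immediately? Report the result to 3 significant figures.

2260 mg

k = ln 2 / 34.7 = 0.01998 h⁻¹
Accumulation ratio R = 1 / (1 − e^(−kτ)) = 1 / (1 − e^(−0.01998×11.0)) = 1 / (1 − 0.8027) = 5.069
Loading dose = maintenance dose × R = 446 × 5.069 ≈ 2260 mg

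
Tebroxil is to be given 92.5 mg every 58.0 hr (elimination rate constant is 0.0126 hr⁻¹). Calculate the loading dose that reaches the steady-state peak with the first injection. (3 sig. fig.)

Accumulation ratio R = 1 / (1 − e^(−kτ)) = 1 / (1 − e^(−0.01260×58.0)) = 1 / (1 − 0.4815) = 1.929
Loading dose = maintenance dose × R = 92.5 × 1.929 ≈ 178 mg

178 mg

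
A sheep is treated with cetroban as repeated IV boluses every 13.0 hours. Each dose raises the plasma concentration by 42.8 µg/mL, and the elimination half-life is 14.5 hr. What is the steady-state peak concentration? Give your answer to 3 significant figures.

k = ln 2 / 14.5 = 0.04780 hr⁻¹
Fraction remaining after one interval: e^(−kτ) = e^(−0.04780 × 13.0) = 0.5372
R = 1 / (1 − 0.5372) = 2.161
Css,max = 42.8 × 2.161 ≈ 92.5 µg/mL

92.5 µg/mL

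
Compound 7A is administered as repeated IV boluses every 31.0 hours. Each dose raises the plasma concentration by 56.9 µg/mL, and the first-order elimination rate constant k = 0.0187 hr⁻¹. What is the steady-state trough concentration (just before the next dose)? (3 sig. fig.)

72.4 µg/mL

Fraction remaining after one interval: e^(−kτ) = e^(−0.01870 × 31.0) = 0.5601
R = 1 / (1 − 0.5601) = 2.273
Css,max = 56.9 × 2.273 = 129.3 µg/mL
Css,min = Css,max × e^(−kτ) = 129.3 × 0.5601 ≈ 72.4 µg/mL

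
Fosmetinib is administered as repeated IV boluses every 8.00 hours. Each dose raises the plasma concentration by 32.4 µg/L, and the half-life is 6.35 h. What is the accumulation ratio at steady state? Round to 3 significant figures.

1.72

k = ln 2 / 6.35 = 0.1092 h⁻¹
Fraction remaining after one interval: e^(−kτ) = e^(−0.1092 × 8.00) = 0.4176
R = 1 / (1 − 0.4176) = 1 / 0.5824 ≈ 1.72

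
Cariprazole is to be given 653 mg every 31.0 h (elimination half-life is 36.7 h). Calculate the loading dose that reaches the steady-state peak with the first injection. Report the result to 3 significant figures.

k = ln 2 / 36.7 = 0.01889 h⁻¹
Accumulation ratio R = 1 / (1 − e^(−kτ)) = 1 / (1 − e^(−0.01889×31.0)) = 1 / (1 − 0.5568) = 2.256
Loading dose = maintenance dose × R = 653 × 2.256 ≈ 1470 mg

1470 mg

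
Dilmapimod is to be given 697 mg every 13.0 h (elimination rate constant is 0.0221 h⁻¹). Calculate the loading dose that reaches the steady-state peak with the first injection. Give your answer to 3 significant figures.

Accumulation ratio R = 1 / (1 − e^(−kτ)) = 1 / (1 − e^(−0.02210×13.0)) = 1 / (1 − 0.7503) = 4.005
Loading dose = maintenance dose × R = 697 × 4.005 ≈ 2790 mg

2790 mg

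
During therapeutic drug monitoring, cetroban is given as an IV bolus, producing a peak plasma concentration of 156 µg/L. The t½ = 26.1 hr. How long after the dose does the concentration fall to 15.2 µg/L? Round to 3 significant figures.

87.7 hours

k = ln 2 / 26.1 = 0.02656 hr⁻¹
C(t) = C₀ e^(−kt)  ⇒  t = ln(C₀/C) / k
t = ln(156/15.2) / 0.02656 = 2.329 / 0.02656 ≈ 87.7 hours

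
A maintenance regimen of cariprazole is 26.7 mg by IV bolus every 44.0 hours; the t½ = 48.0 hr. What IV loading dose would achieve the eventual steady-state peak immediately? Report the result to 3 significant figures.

56.8 mg

k = ln 2 / 48.0 = 0.01444 hr⁻¹
Accumulation ratio R = 1 / (1 − e^(−kτ)) = 1 / (1 − e^(−0.01444×44.0)) = 1 / (1 − 0.5297) = 2.126
Loading dose = maintenance dose × R = 26.7 × 2.126 ≈ 56.8 mg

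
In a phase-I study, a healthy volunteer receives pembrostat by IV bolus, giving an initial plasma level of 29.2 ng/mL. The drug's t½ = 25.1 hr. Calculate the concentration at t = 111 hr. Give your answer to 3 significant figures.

k = ln 2 / 25.1 = 0.02762 hr⁻¹
111 hr is 4.422 half-lives, so C = 29.2 × (1/2)^4.422 = 29.2 × 0.04664 ≈ 1.36 ng/mL

1.36 ng/mL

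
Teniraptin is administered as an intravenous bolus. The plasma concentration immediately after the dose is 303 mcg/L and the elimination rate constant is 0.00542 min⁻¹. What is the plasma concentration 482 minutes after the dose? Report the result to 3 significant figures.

22.2 mcg/L

C(t) = C₀ e^(−kt) = 303 × e^(−0.005420 × 482) = 303 × e^(−2.612) = 303 × 0.07336 ≈ 22.2 mcg/L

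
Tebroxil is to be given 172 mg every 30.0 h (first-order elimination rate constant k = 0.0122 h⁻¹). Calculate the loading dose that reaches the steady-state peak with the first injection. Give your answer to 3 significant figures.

561 mg

Accumulation ratio R = 1 / (1 − e^(−kτ)) = 1 / (1 − e^(−0.01220×30.0)) = 1 / (1 − 0.6935) = 3.263
Loading dose = maintenance dose × R = 172 × 3.263 ≈ 561 mg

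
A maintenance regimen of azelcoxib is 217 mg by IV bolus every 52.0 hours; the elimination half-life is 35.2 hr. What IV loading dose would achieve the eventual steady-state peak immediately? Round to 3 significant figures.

339 mg

k = ln 2 / 35.2 = 0.01969 hr⁻¹
Accumulation ratio R = 1 / (1 − e^(−kτ)) = 1 / (1 − e^(−0.01969×52.0)) = 1 / (1 − 0.3592) = 1.560
Loading dose = maintenance dose × R = 217 × 1.560 ≈ 339 mg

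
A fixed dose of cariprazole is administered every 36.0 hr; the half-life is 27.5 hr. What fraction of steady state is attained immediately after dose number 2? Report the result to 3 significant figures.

0.837

k = ln 2 / 27.5 = 0.02521 hr⁻¹
f_n = 1 − e^(−nkτ) = 1 − e^(−2 × 0.02521 × 36.0) = 1 − e^(−1.815) = 1 − 0.1629 ≈ 0.837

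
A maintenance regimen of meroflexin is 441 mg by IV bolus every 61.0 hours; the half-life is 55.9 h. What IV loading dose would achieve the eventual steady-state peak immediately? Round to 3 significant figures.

k = ln 2 / 55.9 = 0.01240 h⁻¹
Accumulation ratio R = 1 / (1 − e^(−kτ)) = 1 / (1 − e^(−0.01240×61.0)) = 1 / (1 − 0.4694) = 1.885
Loading dose = maintenance dose × R = 441 × 1.885 ≈ 831 mg

831 mg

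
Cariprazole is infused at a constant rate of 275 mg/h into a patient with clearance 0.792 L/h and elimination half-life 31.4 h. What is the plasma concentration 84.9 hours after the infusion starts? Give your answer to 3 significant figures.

Css = rate / CL = 275 / 0.792 = 347.2 µg/mL
k = ln 2 / 31.4 = 0.02207 h⁻¹
C(t) = Css (1 − e^(−kt)) = 347.2 × (1 − e^(−1.874)) = 347.2 × 0.8465 ≈ 294 µg/mL

294 µg/mL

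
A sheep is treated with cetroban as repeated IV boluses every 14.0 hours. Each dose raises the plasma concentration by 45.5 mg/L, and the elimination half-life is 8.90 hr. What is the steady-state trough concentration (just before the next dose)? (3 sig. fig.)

k = ln 2 / 8.90 = 0.07788 hr⁻¹
Fraction remaining after one interval: e^(−kτ) = e^(−0.07788 × 14.0) = 0.3361
R = 1 / (1 − 0.3361) = 1.506
Css,max = 45.5 × 1.506 = 68.53 mg/L
Css,min = Css,max × e^(−kτ) = 68.53 × 0.3361 ≈ 23.0 mg/L

23.0 mg/L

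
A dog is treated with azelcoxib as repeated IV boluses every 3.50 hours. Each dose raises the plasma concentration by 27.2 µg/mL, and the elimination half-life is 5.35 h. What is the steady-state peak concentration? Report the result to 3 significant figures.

74.6 µg/mL

k = ln 2 / 5.35 = 0.1296 h⁻¹
Fraction remaining after one interval: e^(−kτ) = e^(−0.1296 × 3.50) = 0.6354
R = 1 / (1 − 0.6354) = 2.743
Css,max = 27.2 × 2.743 ≈ 74.6 µg/mL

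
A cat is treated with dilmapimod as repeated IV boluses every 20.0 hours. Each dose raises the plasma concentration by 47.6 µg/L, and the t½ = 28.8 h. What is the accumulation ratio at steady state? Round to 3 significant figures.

2.62

k = ln 2 / 28.8 = 0.02407 h⁻¹
Fraction remaining after one interval: e^(−kτ) = e^(−0.02407 × 20.0) = 0.6179
R = 1 / (1 − 0.6179) = 1 / 0.3821 ≈ 2.62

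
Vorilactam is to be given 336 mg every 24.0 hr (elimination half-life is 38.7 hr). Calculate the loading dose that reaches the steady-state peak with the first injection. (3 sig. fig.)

962 mg

k = ln 2 / 38.7 = 0.01791 hr⁻¹
Accumulation ratio R = 1 / (1 − e^(−kτ)) = 1 / (1 − e^(−0.01791×24.0)) = 1 / (1 − 0.6506) = 2.862
Loading dose = maintenance dose × R = 336 × 2.862 ≈ 962 mg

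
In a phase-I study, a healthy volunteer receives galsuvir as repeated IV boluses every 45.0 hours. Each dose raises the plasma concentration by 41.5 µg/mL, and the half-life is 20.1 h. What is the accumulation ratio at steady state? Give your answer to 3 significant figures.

k = ln 2 / 20.1 = 0.03448 h⁻¹
Fraction remaining after one interval: e^(−kτ) = e^(−0.03448 × 45.0) = 0.2119
R = 1 / (1 − 0.2119) = 1 / 0.7881 ≈ 1.27

1.27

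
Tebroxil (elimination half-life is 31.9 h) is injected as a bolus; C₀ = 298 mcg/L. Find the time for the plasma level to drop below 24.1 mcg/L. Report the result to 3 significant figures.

k = ln 2 / 31.9 = 0.02173 h⁻¹
C(t) = C₀ e^(−kt)  ⇒  t = ln(C₀/C) / k
t = ln(298/24.1) / 0.02173 = 2.515 / 0.02173 ≈ 116 hours

116 hours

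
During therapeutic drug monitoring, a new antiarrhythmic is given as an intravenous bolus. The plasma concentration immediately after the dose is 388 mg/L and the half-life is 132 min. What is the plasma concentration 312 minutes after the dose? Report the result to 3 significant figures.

75.4 mg/L

k = ln 2 / 132 = 0.005251 min⁻¹
C(t) = C₀ e^(−kt) = 388 × e^(−0.005251 × 312) = 388 × e^(−1.638) = 388 × 0.1943 ≈ 75.4 mg/L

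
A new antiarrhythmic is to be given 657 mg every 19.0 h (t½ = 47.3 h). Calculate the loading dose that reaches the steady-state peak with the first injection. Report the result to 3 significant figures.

k = ln 2 / 47.3 = 0.01465 h⁻¹
Accumulation ratio R = 1 / (1 − e^(−kτ)) = 1 / (1 − e^(−0.01465×19.0)) = 1 / (1 − 0.7570) = 4.115
Loading dose = maintenance dose × R = 657 × 4.115 ≈ 2700 mg

2700 mg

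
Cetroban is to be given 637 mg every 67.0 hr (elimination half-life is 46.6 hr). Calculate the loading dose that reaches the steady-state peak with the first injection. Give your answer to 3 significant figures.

1010 mg

k = ln 2 / 46.6 = 0.01487 hr⁻¹
Accumulation ratio R = 1 / (1 − e^(−kτ)) = 1 / (1 − e^(−0.01487×67.0)) = 1 / (1 − 0.3691) = 1.585
Loading dose = maintenance dose × R = 637 × 1.585 ≈ 1010 mg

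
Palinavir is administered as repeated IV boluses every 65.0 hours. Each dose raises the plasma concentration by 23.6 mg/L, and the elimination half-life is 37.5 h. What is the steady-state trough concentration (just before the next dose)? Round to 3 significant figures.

k = ln 2 / 37.5 = 0.01848 h⁻¹
Fraction remaining after one interval: e^(−kτ) = e^(−0.01848 × 65.0) = 0.3008
R = 1 / (1 − 0.3008) = 1.430
Css,max = 23.6 × 1.430 = 33.75 mg/L
Css,min = Css,max × e^(−kτ) = 33.75 × 0.3008 ≈ 10.2 mg/L

10.2 mg/L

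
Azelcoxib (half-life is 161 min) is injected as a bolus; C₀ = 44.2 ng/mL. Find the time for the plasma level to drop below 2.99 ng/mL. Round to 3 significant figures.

626 minutes

k = ln 2 / 161 = 0.004305 min⁻¹
C(t) = C₀ e^(−kt)  ⇒  t = ln(C₀/C) / k
t = ln(44.2/2.99) / 0.004305 = 2.693 / 0.004305 ≈ 626 minutes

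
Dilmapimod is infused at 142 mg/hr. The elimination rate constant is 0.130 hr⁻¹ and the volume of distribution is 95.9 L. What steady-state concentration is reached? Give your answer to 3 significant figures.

11.4 µg/mL

CL = k · V = 0.130 × 95.9 = 12.47 L/hr
Css = rate / CL = 142 / 12.47 ≈ 11.4 µg/mL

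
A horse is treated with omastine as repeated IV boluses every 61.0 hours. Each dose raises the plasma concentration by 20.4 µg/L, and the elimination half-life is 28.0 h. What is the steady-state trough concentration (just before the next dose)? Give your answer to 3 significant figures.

5.78 µg/L

k = ln 2 / 28.0 = 0.02476 h⁻¹
Fraction remaining after one interval: e^(−kτ) = e^(−0.02476 × 61.0) = 0.2209
R = 1 / (1 − 0.2209) = 1.284
Css,max = 20.4 × 1.284 = 26.18 µg/L
Css,min = Css,max × e^(−kτ) = 26.18 × 0.2209 ≈ 5.78 µg/L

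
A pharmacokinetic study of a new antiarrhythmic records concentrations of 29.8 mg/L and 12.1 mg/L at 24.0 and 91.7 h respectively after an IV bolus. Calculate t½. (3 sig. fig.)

k = ln(C₁/C₂) / (t₂ − t₁) = ln(29.8/12.1) / (91.7 − 24.0)
  = 0.9013 / 67.70 = 0.01331 h⁻¹
t½ = ln 2 / k = ln 2 / 0.01331 ≈ 52.1 hours

52.1 hours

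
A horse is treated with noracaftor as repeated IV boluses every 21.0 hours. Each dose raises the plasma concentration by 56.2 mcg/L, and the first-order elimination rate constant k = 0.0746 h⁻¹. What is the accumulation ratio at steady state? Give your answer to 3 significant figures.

Fraction remaining after one interval: e^(−kτ) = e^(−0.07460 × 21.0) = 0.2088
R = 1 / (1 − 0.2088) = 1 / 0.7912 ≈ 1.26

1.26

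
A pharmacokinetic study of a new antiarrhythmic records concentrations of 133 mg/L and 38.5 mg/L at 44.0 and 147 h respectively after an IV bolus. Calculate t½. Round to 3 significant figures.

k = ln(C₁/C₂) / (t₂ − t₁) = ln(133/38.5) / (147 − 44.0)
  = 1.240 / 103.0 = 0.01204 h⁻¹
t½ = ln 2 / k = ln 2 / 0.01204 ≈ 57.6 hours

57.6 hours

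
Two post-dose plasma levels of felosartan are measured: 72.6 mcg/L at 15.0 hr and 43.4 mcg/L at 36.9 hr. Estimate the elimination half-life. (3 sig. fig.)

29.5 hours

k = ln(C₁/C₂) / (t₂ − t₁) = ln(72.6/43.4) / (36.9 − 15.0)
  = 0.5145 / 21.90 = 0.02349 hr⁻¹
t½ = ln 2 / k = ln 2 / 0.02349 ≈ 29.5 hours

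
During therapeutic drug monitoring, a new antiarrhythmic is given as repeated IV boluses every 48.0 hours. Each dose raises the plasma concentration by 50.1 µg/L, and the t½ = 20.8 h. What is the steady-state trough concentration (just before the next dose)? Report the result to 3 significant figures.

k = ln 2 / 20.8 = 0.03332 h⁻¹
Fraction remaining after one interval: e^(−kτ) = e^(−0.03332 × 48.0) = 0.2020
R = 1 / (1 − 0.2020) = 1.253
Css,max = 50.1 × 1.253 = 62.78 µg/L
Css,min = Css,max × e^(−kτ) = 62.78 × 0.2020 ≈ 12.7 µg/L

12.7 µg/L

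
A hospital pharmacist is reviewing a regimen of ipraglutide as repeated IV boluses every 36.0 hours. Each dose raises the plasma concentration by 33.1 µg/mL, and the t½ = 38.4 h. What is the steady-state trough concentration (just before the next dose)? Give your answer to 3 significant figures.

36.2 µg/mL

k = ln 2 / 38.4 = 0.01805 h⁻¹
Fraction remaining after one interval: e^(−kτ) = e^(−0.01805 × 36.0) = 0.5221
R = 1 / (1 − 0.5221) = 2.093
Css,max = 33.1 × 2.093 = 69.27 µg/mL
Css,min = Css,max × e^(−kτ) = 69.27 × 0.5221 ≈ 36.2 µg/mL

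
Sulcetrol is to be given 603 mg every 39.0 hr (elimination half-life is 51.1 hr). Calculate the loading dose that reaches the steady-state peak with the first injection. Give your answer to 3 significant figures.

k = ln 2 / 51.1 = 0.01356 hr⁻¹
Accumulation ratio R = 1 / (1 − e^(−kτ)) = 1 / (1 − e^(−0.01356×39.0)) = 1 / (1 − 0.5892) = 2.434
Loading dose = maintenance dose × R = 603 × 2.434 ≈ 1470 mg

1470 mg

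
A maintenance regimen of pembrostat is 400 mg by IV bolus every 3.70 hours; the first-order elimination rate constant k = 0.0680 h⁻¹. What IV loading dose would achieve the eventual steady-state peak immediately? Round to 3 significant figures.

1800 mg

Accumulation ratio R = 1 / (1 − e^(−kτ)) = 1 / (1 − e^(−0.06800×3.70)) = 1 / (1 − 0.7776) = 4.496
Loading dose = maintenance dose × R = 400 × 4.496 ≈ 1800 mg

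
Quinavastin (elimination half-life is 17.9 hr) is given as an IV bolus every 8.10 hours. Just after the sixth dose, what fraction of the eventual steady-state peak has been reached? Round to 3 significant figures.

k = ln 2 / 17.9 = 0.03872 hr⁻¹
f_n = 1 − e^(−nkτ) = 1 − e^(−6 × 0.03872 × 8.10) = 1 − e^(−1.882) = 1 − 0.1523 ≈ 0.848

0.848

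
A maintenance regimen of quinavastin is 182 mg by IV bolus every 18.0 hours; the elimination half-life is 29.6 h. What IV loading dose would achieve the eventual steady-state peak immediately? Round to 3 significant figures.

529 mg

k = ln 2 / 29.6 = 0.02342 h⁻¹
Accumulation ratio R = 1 / (1 − e^(−kτ)) = 1 / (1 − e^(−0.02342×18.0)) = 1 / (1 − 0.6561) = 2.907
Loading dose = maintenance dose × R = 182 × 2.907 ≈ 529 mg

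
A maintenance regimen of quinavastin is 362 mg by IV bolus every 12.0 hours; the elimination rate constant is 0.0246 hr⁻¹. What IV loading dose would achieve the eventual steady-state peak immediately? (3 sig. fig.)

1420 mg

Accumulation ratio R = 1 / (1 − e^(−kτ)) = 1 / (1 − e^(−0.02460×12.0)) = 1 / (1 − 0.7444) = 3.912
Loading dose = maintenance dose × R = 362 × 3.912 ≈ 1420 mg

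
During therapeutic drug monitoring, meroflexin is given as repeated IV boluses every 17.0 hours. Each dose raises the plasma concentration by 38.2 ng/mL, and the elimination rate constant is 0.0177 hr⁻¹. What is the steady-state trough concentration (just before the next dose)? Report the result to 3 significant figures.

Fraction remaining after one interval: e^(−kτ) = e^(−0.01770 × 17.0) = 0.7402
R = 1 / (1 − 0.7402) = 3.848
Css,max = 38.2 × 3.848 = 147.0 ng/mL
Css,min = Css,max × e^(−kτ) = 147.0 × 0.7402 ≈ 109 ng/mL

109 ng/mL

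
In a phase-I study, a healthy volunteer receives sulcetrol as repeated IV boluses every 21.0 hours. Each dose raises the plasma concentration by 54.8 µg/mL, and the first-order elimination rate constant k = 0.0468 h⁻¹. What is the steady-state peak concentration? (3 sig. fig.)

Fraction remaining after one interval: e^(−kτ) = e^(−0.04680 × 21.0) = 0.3743
R = 1 / (1 − 0.3743) = 1.598
Css,max = 54.8 × 1.598 ≈ 87.6 µg/mL

87.6 µg/mL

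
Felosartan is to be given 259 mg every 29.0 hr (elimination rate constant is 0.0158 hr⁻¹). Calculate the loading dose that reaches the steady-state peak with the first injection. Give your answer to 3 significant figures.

Accumulation ratio R = 1 / (1 − e^(−kτ)) = 1 / (1 − e^(−0.01580×29.0)) = 1 / (1 − 0.6324) = 2.721
Loading dose = maintenance dose × R = 259 × 2.721 ≈ 705 mg

705 mg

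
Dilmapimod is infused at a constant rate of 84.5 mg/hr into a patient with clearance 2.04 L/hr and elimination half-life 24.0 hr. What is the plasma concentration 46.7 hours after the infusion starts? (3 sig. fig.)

Css = rate / CL = 84.5 / 2.04 = 41.42 µg/mL
k = ln 2 / 24.0 = 0.02888 hr⁻¹
C(t) = Css (1 − e^(−kt)) = 41.42 × (1 − e^(−1.349)) = 41.42 × 0.7404 ≈ 30.7 µg/mL

30.7 µg/mL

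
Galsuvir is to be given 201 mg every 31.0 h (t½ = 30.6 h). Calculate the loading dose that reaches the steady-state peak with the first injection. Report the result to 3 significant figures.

398 mg

k = ln 2 / 30.6 = 0.02265 h⁻¹
Accumulation ratio R = 1 / (1 − e^(−kτ)) = 1 / (1 − e^(−0.02265×31.0)) = 1 / (1 − 0.4955) = 1.982
Loading dose = maintenance dose × R = 201 × 1.982 ≈ 398 mg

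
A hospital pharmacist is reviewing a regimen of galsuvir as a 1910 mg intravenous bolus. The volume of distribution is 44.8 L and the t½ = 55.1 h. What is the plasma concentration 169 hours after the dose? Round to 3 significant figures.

C₀ = dose / V = 1910 / 44.8 = 42.63 µg/mL
k = ln 2 / 55.1 = 0.01258 h⁻¹
C(t) = C₀ e^(−kt) = 42.63 × e^(−0.01258 × 169) = 42.63 × e^(−2.126) = 42.63 × 0.1193 ≈ 5.09 µg/mL

5.09 µg/mL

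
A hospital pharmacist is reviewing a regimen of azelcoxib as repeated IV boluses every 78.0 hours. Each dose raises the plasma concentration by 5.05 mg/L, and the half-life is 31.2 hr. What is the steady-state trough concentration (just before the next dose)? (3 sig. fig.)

k = ln 2 / 31.2 = 0.02222 hr⁻¹
Fraction remaining after one interval: e^(−kτ) = e^(−0.02222 × 78.0) = 0.1768
R = 1 / (1 − 0.1768) = 1.215
Css,max = 5.05 × 1.215 = 6.134 mg/L
Css,min = Css,max × e^(−kτ) = 6.134 × 0.1768 ≈ 1.08 mg/L

1.08 mg/L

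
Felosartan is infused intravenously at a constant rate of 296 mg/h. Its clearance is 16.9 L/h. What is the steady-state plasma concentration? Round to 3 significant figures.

Css = infusion rate / CL = 296 / 16.9 ≈ 17.5 mg/L

17.5 mg/L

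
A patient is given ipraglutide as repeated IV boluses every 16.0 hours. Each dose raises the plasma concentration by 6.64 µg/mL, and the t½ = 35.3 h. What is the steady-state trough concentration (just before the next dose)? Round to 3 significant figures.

k = ln 2 / 35.3 = 0.01964 h⁻¹
Fraction remaining after one interval: e^(−kτ) = e^(−0.01964 × 16.0) = 0.7304
R = 1 / (1 − 0.7304) = 3.709
Css,max = 6.64 × 3.709 = 24.63 µg/mL
Css,min = Css,max × e^(−kτ) = 24.63 × 0.7304 ≈ 18.0 µg/mL

18.0 µg/mL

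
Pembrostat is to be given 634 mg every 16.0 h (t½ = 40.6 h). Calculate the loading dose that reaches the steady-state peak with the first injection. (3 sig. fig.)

2650 mg

k = ln 2 / 40.6 = 0.01707 h⁻¹
Accumulation ratio R = 1 / (1 − e^(−kτ)) = 1 / (1 − e^(−0.01707×16.0)) = 1 / (1 − 0.7610) = 4.184
Loading dose = maintenance dose × R = 634 × 4.184 ≈ 2650 mg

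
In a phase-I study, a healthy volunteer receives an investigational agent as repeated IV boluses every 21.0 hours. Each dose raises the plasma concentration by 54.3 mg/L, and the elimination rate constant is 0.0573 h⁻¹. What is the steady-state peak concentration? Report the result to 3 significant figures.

77.6 mg/L

Fraction remaining after one interval: e^(−kτ) = e^(−0.05730 × 21.0) = 0.3002
R = 1 / (1 − 0.3002) = 1.429
Css,max = 54.3 × 1.429 ≈ 77.6 mg/L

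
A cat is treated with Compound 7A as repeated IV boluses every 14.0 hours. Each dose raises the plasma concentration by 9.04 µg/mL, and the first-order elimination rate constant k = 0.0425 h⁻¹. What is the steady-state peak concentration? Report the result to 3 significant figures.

20.2 µg/mL

Fraction remaining after one interval: e^(−kτ) = e^(−0.04250 × 14.0) = 0.5516
R = 1 / (1 − 0.5516) = 2.230
Css,max = 9.04 × 2.230 ≈ 20.2 µg/mL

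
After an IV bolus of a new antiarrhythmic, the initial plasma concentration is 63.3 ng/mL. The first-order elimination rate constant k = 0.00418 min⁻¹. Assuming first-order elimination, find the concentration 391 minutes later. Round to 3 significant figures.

12.3 ng/mL

C(t) = C₀ e^(−kt) = 63.3 × e^(−0.004180 × 391) = 63.3 × e^(−1.634) = 63.3 × 0.1951 ≈ 12.3 ng/mL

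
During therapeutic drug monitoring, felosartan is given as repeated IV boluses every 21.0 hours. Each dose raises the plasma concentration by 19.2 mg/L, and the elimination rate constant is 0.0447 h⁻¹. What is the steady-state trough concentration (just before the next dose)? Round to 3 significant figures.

Fraction remaining after one interval: e^(−kτ) = e^(−0.04470 × 21.0) = 0.3911
R = 1 / (1 − 0.3911) = 1.642
Css,max = 19.2 × 1.642 = 31.53 mg/L
Css,min = Css,max × e^(−kτ) = 31.53 × 0.3911 ≈ 12.3 mg/L

12.3 mg/L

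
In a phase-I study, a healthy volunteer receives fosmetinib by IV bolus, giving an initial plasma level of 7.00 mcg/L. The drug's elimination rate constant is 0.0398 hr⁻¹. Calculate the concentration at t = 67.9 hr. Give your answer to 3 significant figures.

0.469 mcg/L

C(t) = C₀ e^(−kt) = 7.00 × e^(−0.03980 × 67.9) = 7.00 × e^(−2.702) = 7.00 × 0.06704 ≈ 0.469 mcg/L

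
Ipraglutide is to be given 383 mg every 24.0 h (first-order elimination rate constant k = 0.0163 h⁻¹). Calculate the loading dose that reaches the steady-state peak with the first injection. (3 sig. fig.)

1180 mg

Accumulation ratio R = 1 / (1 − e^(−kτ)) = 1 / (1 − e^(−0.01630×24.0)) = 1 / (1 − 0.6762) = 3.089
Loading dose = maintenance dose × R = 383 × 3.089 ≈ 1180 mg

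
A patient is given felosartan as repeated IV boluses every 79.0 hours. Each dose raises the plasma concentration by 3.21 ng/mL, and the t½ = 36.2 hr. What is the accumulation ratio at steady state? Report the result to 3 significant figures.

1.28

k = ln 2 / 36.2 = 0.01915 hr⁻¹
Fraction remaining after one interval: e^(−kτ) = e^(−0.01915 × 79.0) = 0.2203
R = 1 / (1 − 0.2203) = 1 / 0.7797 ≈ 1.28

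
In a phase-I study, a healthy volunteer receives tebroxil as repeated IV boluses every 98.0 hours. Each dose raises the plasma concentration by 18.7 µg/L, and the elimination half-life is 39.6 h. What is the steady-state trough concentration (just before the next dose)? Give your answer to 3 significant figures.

4.10 µg/L

k = ln 2 / 39.6 = 0.01750 h⁻¹
Fraction remaining after one interval: e^(−kτ) = e^(−0.01750 × 98.0) = 0.1799
R = 1 / (1 − 0.1799) = 1.219
Css,max = 18.7 × 1.219 = 22.80 µg/L
Css,min = Css,max × e^(−kτ) = 22.80 × 0.1799 ≈ 4.10 µg/L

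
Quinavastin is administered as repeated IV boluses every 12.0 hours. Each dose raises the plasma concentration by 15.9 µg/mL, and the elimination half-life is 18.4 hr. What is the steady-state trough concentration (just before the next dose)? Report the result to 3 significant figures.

27.8 µg/mL

k = ln 2 / 18.4 = 0.03767 hr⁻¹
Fraction remaining after one interval: e^(−kτ) = e^(−0.03767 × 12.0) = 0.6363
R = 1 / (1 − 0.6363) = 2.750
Css,max = 15.9 × 2.750 = 43.72 µg/mL
Css,min = Css,max × e^(−kτ) = 43.72 × 0.6363 ≈ 27.8 µg/mL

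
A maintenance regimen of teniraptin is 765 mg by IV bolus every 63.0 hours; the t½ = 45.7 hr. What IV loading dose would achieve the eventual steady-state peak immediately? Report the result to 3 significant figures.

k = ln 2 / 45.7 = 0.01517 hr⁻¹
Accumulation ratio R = 1 / (1 − e^(−kτ)) = 1 / (1 − e^(−0.01517×63.0)) = 1 / (1 − 0.3846) = 1.625
Loading dose = maintenance dose × R = 765 × 1.625 ≈ 1240 mg

1240 mg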